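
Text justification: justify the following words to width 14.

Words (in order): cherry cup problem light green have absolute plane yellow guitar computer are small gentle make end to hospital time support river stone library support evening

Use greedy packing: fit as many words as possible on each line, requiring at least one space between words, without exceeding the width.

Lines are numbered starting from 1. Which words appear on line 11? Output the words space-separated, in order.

Line 1: ['cherry', 'cup'] (min_width=10, slack=4)
Line 2: ['problem', 'light'] (min_width=13, slack=1)
Line 3: ['green', 'have'] (min_width=10, slack=4)
Line 4: ['absolute', 'plane'] (min_width=14, slack=0)
Line 5: ['yellow', 'guitar'] (min_width=13, slack=1)
Line 6: ['computer', 'are'] (min_width=12, slack=2)
Line 7: ['small', 'gentle'] (min_width=12, slack=2)
Line 8: ['make', 'end', 'to'] (min_width=11, slack=3)
Line 9: ['hospital', 'time'] (min_width=13, slack=1)
Line 10: ['support', 'river'] (min_width=13, slack=1)
Line 11: ['stone', 'library'] (min_width=13, slack=1)
Line 12: ['support'] (min_width=7, slack=7)
Line 13: ['evening'] (min_width=7, slack=7)

Answer: stone library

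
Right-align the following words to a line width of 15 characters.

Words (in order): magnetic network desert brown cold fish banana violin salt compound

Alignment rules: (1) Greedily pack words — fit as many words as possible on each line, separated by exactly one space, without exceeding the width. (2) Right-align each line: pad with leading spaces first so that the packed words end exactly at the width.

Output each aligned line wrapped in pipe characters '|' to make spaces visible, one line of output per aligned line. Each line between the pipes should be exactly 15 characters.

Answer: |       magnetic|
| network desert|
|brown cold fish|
|  banana violin|
|  salt compound|

Derivation:
Line 1: ['magnetic'] (min_width=8, slack=7)
Line 2: ['network', 'desert'] (min_width=14, slack=1)
Line 3: ['brown', 'cold', 'fish'] (min_width=15, slack=0)
Line 4: ['banana', 'violin'] (min_width=13, slack=2)
Line 5: ['salt', 'compound'] (min_width=13, slack=2)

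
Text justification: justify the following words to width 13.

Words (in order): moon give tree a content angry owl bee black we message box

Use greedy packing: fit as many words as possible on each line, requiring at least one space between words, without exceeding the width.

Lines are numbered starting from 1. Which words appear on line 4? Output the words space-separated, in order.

Answer: owl bee black

Derivation:
Line 1: ['moon', 'give'] (min_width=9, slack=4)
Line 2: ['tree', 'a'] (min_width=6, slack=7)
Line 3: ['content', 'angry'] (min_width=13, slack=0)
Line 4: ['owl', 'bee', 'black'] (min_width=13, slack=0)
Line 5: ['we', 'message'] (min_width=10, slack=3)
Line 6: ['box'] (min_width=3, slack=10)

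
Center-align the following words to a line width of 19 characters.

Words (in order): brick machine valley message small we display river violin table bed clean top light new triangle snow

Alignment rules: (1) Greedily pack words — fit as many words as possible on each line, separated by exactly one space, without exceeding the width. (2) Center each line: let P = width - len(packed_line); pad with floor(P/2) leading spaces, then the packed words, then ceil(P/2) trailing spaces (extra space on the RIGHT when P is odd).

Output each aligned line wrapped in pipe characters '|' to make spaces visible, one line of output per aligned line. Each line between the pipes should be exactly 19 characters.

Line 1: ['brick', 'machine'] (min_width=13, slack=6)
Line 2: ['valley', 'message'] (min_width=14, slack=5)
Line 3: ['small', 'we', 'display'] (min_width=16, slack=3)
Line 4: ['river', 'violin', 'table'] (min_width=18, slack=1)
Line 5: ['bed', 'clean', 'top', 'light'] (min_width=19, slack=0)
Line 6: ['new', 'triangle', 'snow'] (min_width=17, slack=2)

Answer: |   brick machine   |
|  valley message   |
| small we display  |
|river violin table |
|bed clean top light|
| new triangle snow |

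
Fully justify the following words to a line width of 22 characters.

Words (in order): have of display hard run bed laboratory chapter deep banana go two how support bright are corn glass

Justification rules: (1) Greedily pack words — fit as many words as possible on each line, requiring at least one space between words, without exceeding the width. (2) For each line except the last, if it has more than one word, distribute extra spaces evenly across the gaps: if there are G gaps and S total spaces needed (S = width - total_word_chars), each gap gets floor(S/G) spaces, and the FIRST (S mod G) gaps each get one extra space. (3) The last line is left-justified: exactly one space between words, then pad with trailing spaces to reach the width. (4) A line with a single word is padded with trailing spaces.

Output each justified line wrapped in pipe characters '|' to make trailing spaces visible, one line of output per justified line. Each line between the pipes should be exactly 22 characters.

Line 1: ['have', 'of', 'display', 'hard'] (min_width=20, slack=2)
Line 2: ['run', 'bed', 'laboratory'] (min_width=18, slack=4)
Line 3: ['chapter', 'deep', 'banana', 'go'] (min_width=22, slack=0)
Line 4: ['two', 'how', 'support', 'bright'] (min_width=22, slack=0)
Line 5: ['are', 'corn', 'glass'] (min_width=14, slack=8)

Answer: |have  of  display hard|
|run   bed   laboratory|
|chapter deep banana go|
|two how support bright|
|are corn glass        |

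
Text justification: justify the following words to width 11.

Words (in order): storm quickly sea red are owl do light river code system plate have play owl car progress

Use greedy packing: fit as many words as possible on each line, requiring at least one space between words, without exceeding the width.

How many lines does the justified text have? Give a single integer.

Answer: 10

Derivation:
Line 1: ['storm'] (min_width=5, slack=6)
Line 2: ['quickly', 'sea'] (min_width=11, slack=0)
Line 3: ['red', 'are', 'owl'] (min_width=11, slack=0)
Line 4: ['do', 'light'] (min_width=8, slack=3)
Line 5: ['river', 'code'] (min_width=10, slack=1)
Line 6: ['system'] (min_width=6, slack=5)
Line 7: ['plate', 'have'] (min_width=10, slack=1)
Line 8: ['play', 'owl'] (min_width=8, slack=3)
Line 9: ['car'] (min_width=3, slack=8)
Line 10: ['progress'] (min_width=8, slack=3)
Total lines: 10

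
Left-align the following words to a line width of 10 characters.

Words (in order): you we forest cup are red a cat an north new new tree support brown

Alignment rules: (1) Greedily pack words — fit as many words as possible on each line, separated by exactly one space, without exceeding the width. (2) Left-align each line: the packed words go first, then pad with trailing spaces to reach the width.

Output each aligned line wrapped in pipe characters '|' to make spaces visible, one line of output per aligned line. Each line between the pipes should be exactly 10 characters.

Answer: |you we    |
|forest cup|
|are red a |
|cat an    |
|north new |
|new tree  |
|support   |
|brown     |

Derivation:
Line 1: ['you', 'we'] (min_width=6, slack=4)
Line 2: ['forest', 'cup'] (min_width=10, slack=0)
Line 3: ['are', 'red', 'a'] (min_width=9, slack=1)
Line 4: ['cat', 'an'] (min_width=6, slack=4)
Line 5: ['north', 'new'] (min_width=9, slack=1)
Line 6: ['new', 'tree'] (min_width=8, slack=2)
Line 7: ['support'] (min_width=7, slack=3)
Line 8: ['brown'] (min_width=5, slack=5)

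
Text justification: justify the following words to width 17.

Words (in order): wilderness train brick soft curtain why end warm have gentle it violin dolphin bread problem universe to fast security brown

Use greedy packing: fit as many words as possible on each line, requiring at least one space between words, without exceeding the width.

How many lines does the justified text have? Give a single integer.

Answer: 8

Derivation:
Line 1: ['wilderness', 'train'] (min_width=16, slack=1)
Line 2: ['brick', 'soft'] (min_width=10, slack=7)
Line 3: ['curtain', 'why', 'end'] (min_width=15, slack=2)
Line 4: ['warm', 'have', 'gentle'] (min_width=16, slack=1)
Line 5: ['it', 'violin', 'dolphin'] (min_width=17, slack=0)
Line 6: ['bread', 'problem'] (min_width=13, slack=4)
Line 7: ['universe', 'to', 'fast'] (min_width=16, slack=1)
Line 8: ['security', 'brown'] (min_width=14, slack=3)
Total lines: 8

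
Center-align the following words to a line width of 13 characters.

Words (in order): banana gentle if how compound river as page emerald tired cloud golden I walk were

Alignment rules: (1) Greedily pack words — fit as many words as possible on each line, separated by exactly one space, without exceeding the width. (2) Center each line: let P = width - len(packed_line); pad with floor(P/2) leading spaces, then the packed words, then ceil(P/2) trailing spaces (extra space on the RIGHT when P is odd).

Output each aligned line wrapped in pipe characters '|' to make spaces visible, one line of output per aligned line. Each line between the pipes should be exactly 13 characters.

Line 1: ['banana', 'gentle'] (min_width=13, slack=0)
Line 2: ['if', 'how'] (min_width=6, slack=7)
Line 3: ['compound'] (min_width=8, slack=5)
Line 4: ['river', 'as', 'page'] (min_width=13, slack=0)
Line 5: ['emerald', 'tired'] (min_width=13, slack=0)
Line 6: ['cloud', 'golden'] (min_width=12, slack=1)
Line 7: ['I', 'walk', 'were'] (min_width=11, slack=2)

Answer: |banana gentle|
|   if how    |
|  compound   |
|river as page|
|emerald tired|
|cloud golden |
| I walk were |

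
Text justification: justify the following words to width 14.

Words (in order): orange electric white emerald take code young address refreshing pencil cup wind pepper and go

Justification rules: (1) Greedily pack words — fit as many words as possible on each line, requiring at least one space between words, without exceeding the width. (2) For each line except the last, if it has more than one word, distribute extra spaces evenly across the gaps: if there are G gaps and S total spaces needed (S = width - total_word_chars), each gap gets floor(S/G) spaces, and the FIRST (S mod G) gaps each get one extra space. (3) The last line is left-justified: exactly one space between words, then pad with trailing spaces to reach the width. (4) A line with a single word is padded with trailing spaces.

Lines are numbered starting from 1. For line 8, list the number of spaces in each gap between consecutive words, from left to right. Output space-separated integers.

Answer: 4

Derivation:
Line 1: ['orange'] (min_width=6, slack=8)
Line 2: ['electric', 'white'] (min_width=14, slack=0)
Line 3: ['emerald', 'take'] (min_width=12, slack=2)
Line 4: ['code', 'young'] (min_width=10, slack=4)
Line 5: ['address'] (min_width=7, slack=7)
Line 6: ['refreshing'] (min_width=10, slack=4)
Line 7: ['pencil', 'cup'] (min_width=10, slack=4)
Line 8: ['wind', 'pepper'] (min_width=11, slack=3)
Line 9: ['and', 'go'] (min_width=6, slack=8)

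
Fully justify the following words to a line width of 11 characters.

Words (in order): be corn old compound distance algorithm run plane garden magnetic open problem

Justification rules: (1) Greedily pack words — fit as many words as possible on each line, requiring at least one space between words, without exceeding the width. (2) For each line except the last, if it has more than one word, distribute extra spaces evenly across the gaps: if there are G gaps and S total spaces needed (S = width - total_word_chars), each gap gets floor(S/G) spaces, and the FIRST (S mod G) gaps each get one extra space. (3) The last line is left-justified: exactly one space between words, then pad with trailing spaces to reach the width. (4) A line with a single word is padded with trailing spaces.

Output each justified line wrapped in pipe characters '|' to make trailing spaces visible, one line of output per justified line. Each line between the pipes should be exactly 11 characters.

Line 1: ['be', 'corn', 'old'] (min_width=11, slack=0)
Line 2: ['compound'] (min_width=8, slack=3)
Line 3: ['distance'] (min_width=8, slack=3)
Line 4: ['algorithm'] (min_width=9, slack=2)
Line 5: ['run', 'plane'] (min_width=9, slack=2)
Line 6: ['garden'] (min_width=6, slack=5)
Line 7: ['magnetic'] (min_width=8, slack=3)
Line 8: ['open'] (min_width=4, slack=7)
Line 9: ['problem'] (min_width=7, slack=4)

Answer: |be corn old|
|compound   |
|distance   |
|algorithm  |
|run   plane|
|garden     |
|magnetic   |
|open       |
|problem    |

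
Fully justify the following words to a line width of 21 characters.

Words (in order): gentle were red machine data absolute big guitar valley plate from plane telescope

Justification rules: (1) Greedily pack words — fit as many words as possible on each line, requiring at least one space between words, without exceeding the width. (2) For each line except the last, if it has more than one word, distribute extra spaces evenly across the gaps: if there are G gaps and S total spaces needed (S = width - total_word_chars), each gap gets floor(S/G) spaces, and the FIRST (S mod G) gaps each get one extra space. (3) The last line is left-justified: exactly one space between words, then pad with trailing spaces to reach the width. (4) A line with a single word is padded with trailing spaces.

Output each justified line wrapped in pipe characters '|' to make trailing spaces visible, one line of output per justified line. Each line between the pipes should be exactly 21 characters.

Line 1: ['gentle', 'were', 'red'] (min_width=15, slack=6)
Line 2: ['machine', 'data', 'absolute'] (min_width=21, slack=0)
Line 3: ['big', 'guitar', 'valley'] (min_width=17, slack=4)
Line 4: ['plate', 'from', 'plane'] (min_width=16, slack=5)
Line 5: ['telescope'] (min_width=9, slack=12)

Answer: |gentle    were    red|
|machine data absolute|
|big   guitar   valley|
|plate    from   plane|
|telescope            |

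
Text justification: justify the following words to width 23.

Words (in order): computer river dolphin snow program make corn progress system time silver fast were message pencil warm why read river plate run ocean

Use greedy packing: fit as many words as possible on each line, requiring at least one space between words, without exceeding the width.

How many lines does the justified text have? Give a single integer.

Answer: 7

Derivation:
Line 1: ['computer', 'river', 'dolphin'] (min_width=22, slack=1)
Line 2: ['snow', 'program', 'make', 'corn'] (min_width=22, slack=1)
Line 3: ['progress', 'system', 'time'] (min_width=20, slack=3)
Line 4: ['silver', 'fast', 'were'] (min_width=16, slack=7)
Line 5: ['message', 'pencil', 'warm', 'why'] (min_width=23, slack=0)
Line 6: ['read', 'river', 'plate', 'run'] (min_width=20, slack=3)
Line 7: ['ocean'] (min_width=5, slack=18)
Total lines: 7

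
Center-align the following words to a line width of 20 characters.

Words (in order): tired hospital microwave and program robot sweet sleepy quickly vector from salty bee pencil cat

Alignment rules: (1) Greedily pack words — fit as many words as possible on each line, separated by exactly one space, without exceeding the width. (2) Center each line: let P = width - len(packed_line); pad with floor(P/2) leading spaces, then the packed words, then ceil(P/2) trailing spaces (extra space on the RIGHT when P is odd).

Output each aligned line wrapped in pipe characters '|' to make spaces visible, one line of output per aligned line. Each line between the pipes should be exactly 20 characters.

Line 1: ['tired', 'hospital'] (min_width=14, slack=6)
Line 2: ['microwave', 'and'] (min_width=13, slack=7)
Line 3: ['program', 'robot', 'sweet'] (min_width=19, slack=1)
Line 4: ['sleepy', 'quickly'] (min_width=14, slack=6)
Line 5: ['vector', 'from', 'salty'] (min_width=17, slack=3)
Line 6: ['bee', 'pencil', 'cat'] (min_width=14, slack=6)

Answer: |   tired hospital   |
|   microwave and    |
|program robot sweet |
|   sleepy quickly   |
| vector from salty  |
|   bee pencil cat   |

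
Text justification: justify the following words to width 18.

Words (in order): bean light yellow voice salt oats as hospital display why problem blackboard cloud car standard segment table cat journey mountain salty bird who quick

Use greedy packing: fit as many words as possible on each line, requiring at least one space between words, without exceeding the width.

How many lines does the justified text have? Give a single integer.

Line 1: ['bean', 'light', 'yellow'] (min_width=17, slack=1)
Line 2: ['voice', 'salt', 'oats', 'as'] (min_width=18, slack=0)
Line 3: ['hospital', 'display'] (min_width=16, slack=2)
Line 4: ['why', 'problem'] (min_width=11, slack=7)
Line 5: ['blackboard', 'cloud'] (min_width=16, slack=2)
Line 6: ['car', 'standard'] (min_width=12, slack=6)
Line 7: ['segment', 'table', 'cat'] (min_width=17, slack=1)
Line 8: ['journey', 'mountain'] (min_width=16, slack=2)
Line 9: ['salty', 'bird', 'who'] (min_width=14, slack=4)
Line 10: ['quick'] (min_width=5, slack=13)
Total lines: 10

Answer: 10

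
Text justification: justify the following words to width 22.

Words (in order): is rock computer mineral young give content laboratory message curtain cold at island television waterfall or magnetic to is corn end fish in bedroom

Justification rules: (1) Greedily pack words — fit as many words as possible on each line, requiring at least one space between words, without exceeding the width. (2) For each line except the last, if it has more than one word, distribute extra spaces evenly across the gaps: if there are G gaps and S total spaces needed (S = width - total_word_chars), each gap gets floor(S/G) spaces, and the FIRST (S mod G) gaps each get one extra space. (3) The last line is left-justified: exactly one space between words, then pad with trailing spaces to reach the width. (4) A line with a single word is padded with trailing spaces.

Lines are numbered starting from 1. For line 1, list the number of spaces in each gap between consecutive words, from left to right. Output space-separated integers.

Answer: 4 4

Derivation:
Line 1: ['is', 'rock', 'computer'] (min_width=16, slack=6)
Line 2: ['mineral', 'young', 'give'] (min_width=18, slack=4)
Line 3: ['content', 'laboratory'] (min_width=18, slack=4)
Line 4: ['message', 'curtain', 'cold'] (min_width=20, slack=2)
Line 5: ['at', 'island', 'television'] (min_width=20, slack=2)
Line 6: ['waterfall', 'or', 'magnetic'] (min_width=21, slack=1)
Line 7: ['to', 'is', 'corn', 'end', 'fish', 'in'] (min_width=22, slack=0)
Line 8: ['bedroom'] (min_width=7, slack=15)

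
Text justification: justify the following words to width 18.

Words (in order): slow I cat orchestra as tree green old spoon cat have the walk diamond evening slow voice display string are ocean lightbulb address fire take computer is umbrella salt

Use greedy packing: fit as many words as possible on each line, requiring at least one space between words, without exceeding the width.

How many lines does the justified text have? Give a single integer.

Answer: 10

Derivation:
Line 1: ['slow', 'I', 'cat'] (min_width=10, slack=8)
Line 2: ['orchestra', 'as', 'tree'] (min_width=17, slack=1)
Line 3: ['green', 'old', 'spoon'] (min_width=15, slack=3)
Line 4: ['cat', 'have', 'the', 'walk'] (min_width=17, slack=1)
Line 5: ['diamond', 'evening'] (min_width=15, slack=3)
Line 6: ['slow', 'voice', 'display'] (min_width=18, slack=0)
Line 7: ['string', 'are', 'ocean'] (min_width=16, slack=2)
Line 8: ['lightbulb', 'address'] (min_width=17, slack=1)
Line 9: ['fire', 'take', 'computer'] (min_width=18, slack=0)
Line 10: ['is', 'umbrella', 'salt'] (min_width=16, slack=2)
Total lines: 10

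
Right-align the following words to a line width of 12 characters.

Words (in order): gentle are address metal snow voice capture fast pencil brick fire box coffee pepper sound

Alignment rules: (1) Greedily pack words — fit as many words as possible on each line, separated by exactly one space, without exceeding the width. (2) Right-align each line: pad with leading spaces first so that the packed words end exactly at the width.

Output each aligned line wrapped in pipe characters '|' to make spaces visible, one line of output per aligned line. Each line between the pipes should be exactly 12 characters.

Line 1: ['gentle', 'are'] (min_width=10, slack=2)
Line 2: ['address'] (min_width=7, slack=5)
Line 3: ['metal', 'snow'] (min_width=10, slack=2)
Line 4: ['voice'] (min_width=5, slack=7)
Line 5: ['capture', 'fast'] (min_width=12, slack=0)
Line 6: ['pencil', 'brick'] (min_width=12, slack=0)
Line 7: ['fire', 'box'] (min_width=8, slack=4)
Line 8: ['coffee'] (min_width=6, slack=6)
Line 9: ['pepper', 'sound'] (min_width=12, slack=0)

Answer: |  gentle are|
|     address|
|  metal snow|
|       voice|
|capture fast|
|pencil brick|
|    fire box|
|      coffee|
|pepper sound|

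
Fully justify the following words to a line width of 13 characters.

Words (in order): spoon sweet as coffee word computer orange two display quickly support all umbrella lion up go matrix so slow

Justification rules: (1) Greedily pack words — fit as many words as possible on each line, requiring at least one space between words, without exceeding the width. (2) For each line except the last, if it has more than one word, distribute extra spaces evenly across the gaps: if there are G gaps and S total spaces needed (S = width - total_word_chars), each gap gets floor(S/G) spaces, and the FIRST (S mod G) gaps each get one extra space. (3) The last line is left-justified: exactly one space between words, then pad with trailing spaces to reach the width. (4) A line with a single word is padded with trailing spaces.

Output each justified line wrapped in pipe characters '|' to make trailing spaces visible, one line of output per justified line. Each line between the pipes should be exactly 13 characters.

Answer: |spoon   sweet|
|as     coffee|
|word computer|
|orange    two|
|display      |
|quickly      |
|support   all|
|umbrella lion|
|up  go matrix|
|so slow      |

Derivation:
Line 1: ['spoon', 'sweet'] (min_width=11, slack=2)
Line 2: ['as', 'coffee'] (min_width=9, slack=4)
Line 3: ['word', 'computer'] (min_width=13, slack=0)
Line 4: ['orange', 'two'] (min_width=10, slack=3)
Line 5: ['display'] (min_width=7, slack=6)
Line 6: ['quickly'] (min_width=7, slack=6)
Line 7: ['support', 'all'] (min_width=11, slack=2)
Line 8: ['umbrella', 'lion'] (min_width=13, slack=0)
Line 9: ['up', 'go', 'matrix'] (min_width=12, slack=1)
Line 10: ['so', 'slow'] (min_width=7, slack=6)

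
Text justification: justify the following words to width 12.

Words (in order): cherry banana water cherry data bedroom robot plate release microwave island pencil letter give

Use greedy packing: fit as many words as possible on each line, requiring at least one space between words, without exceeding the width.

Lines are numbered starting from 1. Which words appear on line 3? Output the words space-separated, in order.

Line 1: ['cherry'] (min_width=6, slack=6)
Line 2: ['banana', 'water'] (min_width=12, slack=0)
Line 3: ['cherry', 'data'] (min_width=11, slack=1)
Line 4: ['bedroom'] (min_width=7, slack=5)
Line 5: ['robot', 'plate'] (min_width=11, slack=1)
Line 6: ['release'] (min_width=7, slack=5)
Line 7: ['microwave'] (min_width=9, slack=3)
Line 8: ['island'] (min_width=6, slack=6)
Line 9: ['pencil'] (min_width=6, slack=6)
Line 10: ['letter', 'give'] (min_width=11, slack=1)

Answer: cherry data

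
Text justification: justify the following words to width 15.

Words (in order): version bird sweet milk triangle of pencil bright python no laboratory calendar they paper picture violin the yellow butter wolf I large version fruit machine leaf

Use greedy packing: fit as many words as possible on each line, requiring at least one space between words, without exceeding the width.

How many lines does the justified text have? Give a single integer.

Line 1: ['version', 'bird'] (min_width=12, slack=3)
Line 2: ['sweet', 'milk'] (min_width=10, slack=5)
Line 3: ['triangle', 'of'] (min_width=11, slack=4)
Line 4: ['pencil', 'bright'] (min_width=13, slack=2)
Line 5: ['python', 'no'] (min_width=9, slack=6)
Line 6: ['laboratory'] (min_width=10, slack=5)
Line 7: ['calendar', 'they'] (min_width=13, slack=2)
Line 8: ['paper', 'picture'] (min_width=13, slack=2)
Line 9: ['violin', 'the'] (min_width=10, slack=5)
Line 10: ['yellow', 'butter'] (min_width=13, slack=2)
Line 11: ['wolf', 'I', 'large'] (min_width=12, slack=3)
Line 12: ['version', 'fruit'] (min_width=13, slack=2)
Line 13: ['machine', 'leaf'] (min_width=12, slack=3)
Total lines: 13

Answer: 13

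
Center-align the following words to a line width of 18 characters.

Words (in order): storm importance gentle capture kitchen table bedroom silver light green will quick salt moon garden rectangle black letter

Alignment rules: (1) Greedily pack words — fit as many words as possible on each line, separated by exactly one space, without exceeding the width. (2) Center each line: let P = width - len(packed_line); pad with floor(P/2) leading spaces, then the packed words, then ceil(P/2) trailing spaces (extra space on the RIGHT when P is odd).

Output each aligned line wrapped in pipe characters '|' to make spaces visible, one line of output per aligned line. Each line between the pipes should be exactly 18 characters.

Line 1: ['storm', 'importance'] (min_width=16, slack=2)
Line 2: ['gentle', 'capture'] (min_width=14, slack=4)
Line 3: ['kitchen', 'table'] (min_width=13, slack=5)
Line 4: ['bedroom', 'silver'] (min_width=14, slack=4)
Line 5: ['light', 'green', 'will'] (min_width=16, slack=2)
Line 6: ['quick', 'salt', 'moon'] (min_width=15, slack=3)
Line 7: ['garden', 'rectangle'] (min_width=16, slack=2)
Line 8: ['black', 'letter'] (min_width=12, slack=6)

Answer: | storm importance |
|  gentle capture  |
|  kitchen table   |
|  bedroom silver  |
| light green will |
| quick salt moon  |
| garden rectangle |
|   black letter   |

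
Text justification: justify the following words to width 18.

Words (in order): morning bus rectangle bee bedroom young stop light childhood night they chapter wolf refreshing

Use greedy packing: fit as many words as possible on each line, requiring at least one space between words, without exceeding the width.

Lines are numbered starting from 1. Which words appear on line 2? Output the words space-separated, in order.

Answer: rectangle bee

Derivation:
Line 1: ['morning', 'bus'] (min_width=11, slack=7)
Line 2: ['rectangle', 'bee'] (min_width=13, slack=5)
Line 3: ['bedroom', 'young', 'stop'] (min_width=18, slack=0)
Line 4: ['light', 'childhood'] (min_width=15, slack=3)
Line 5: ['night', 'they', 'chapter'] (min_width=18, slack=0)
Line 6: ['wolf', 'refreshing'] (min_width=15, slack=3)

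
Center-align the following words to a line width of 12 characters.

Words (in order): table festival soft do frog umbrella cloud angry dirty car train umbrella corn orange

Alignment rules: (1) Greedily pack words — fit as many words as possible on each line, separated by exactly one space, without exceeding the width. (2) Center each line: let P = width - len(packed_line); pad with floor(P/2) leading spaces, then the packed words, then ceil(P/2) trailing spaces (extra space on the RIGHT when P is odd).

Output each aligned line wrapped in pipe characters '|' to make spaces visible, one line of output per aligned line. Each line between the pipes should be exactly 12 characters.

Answer: |   table    |
|  festival  |
|soft do frog|
|  umbrella  |
|cloud angry |
| dirty car  |
|   train    |
|  umbrella  |
|corn orange |

Derivation:
Line 1: ['table'] (min_width=5, slack=7)
Line 2: ['festival'] (min_width=8, slack=4)
Line 3: ['soft', 'do', 'frog'] (min_width=12, slack=0)
Line 4: ['umbrella'] (min_width=8, slack=4)
Line 5: ['cloud', 'angry'] (min_width=11, slack=1)
Line 6: ['dirty', 'car'] (min_width=9, slack=3)
Line 7: ['train'] (min_width=5, slack=7)
Line 8: ['umbrella'] (min_width=8, slack=4)
Line 9: ['corn', 'orange'] (min_width=11, slack=1)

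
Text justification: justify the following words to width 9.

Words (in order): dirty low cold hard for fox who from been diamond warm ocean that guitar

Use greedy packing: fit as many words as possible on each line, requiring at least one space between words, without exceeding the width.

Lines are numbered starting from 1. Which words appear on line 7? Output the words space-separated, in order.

Answer: warm

Derivation:
Line 1: ['dirty', 'low'] (min_width=9, slack=0)
Line 2: ['cold', 'hard'] (min_width=9, slack=0)
Line 3: ['for', 'fox'] (min_width=7, slack=2)
Line 4: ['who', 'from'] (min_width=8, slack=1)
Line 5: ['been'] (min_width=4, slack=5)
Line 6: ['diamond'] (min_width=7, slack=2)
Line 7: ['warm'] (min_width=4, slack=5)
Line 8: ['ocean'] (min_width=5, slack=4)
Line 9: ['that'] (min_width=4, slack=5)
Line 10: ['guitar'] (min_width=6, slack=3)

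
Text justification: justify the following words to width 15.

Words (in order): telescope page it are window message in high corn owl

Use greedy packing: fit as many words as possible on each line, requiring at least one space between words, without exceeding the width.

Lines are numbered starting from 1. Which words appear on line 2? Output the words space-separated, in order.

Answer: it are window

Derivation:
Line 1: ['telescope', 'page'] (min_width=14, slack=1)
Line 2: ['it', 'are', 'window'] (min_width=13, slack=2)
Line 3: ['message', 'in', 'high'] (min_width=15, slack=0)
Line 4: ['corn', 'owl'] (min_width=8, slack=7)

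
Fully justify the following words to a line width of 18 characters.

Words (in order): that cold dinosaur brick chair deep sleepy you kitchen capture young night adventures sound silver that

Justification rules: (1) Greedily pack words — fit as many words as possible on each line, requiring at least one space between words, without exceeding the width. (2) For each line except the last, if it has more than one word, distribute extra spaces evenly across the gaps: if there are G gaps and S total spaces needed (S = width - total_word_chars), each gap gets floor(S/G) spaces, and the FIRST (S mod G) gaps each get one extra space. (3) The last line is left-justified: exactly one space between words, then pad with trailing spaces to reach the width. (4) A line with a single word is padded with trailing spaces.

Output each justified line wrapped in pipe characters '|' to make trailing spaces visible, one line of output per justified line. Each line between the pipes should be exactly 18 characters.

Line 1: ['that', 'cold', 'dinosaur'] (min_width=18, slack=0)
Line 2: ['brick', 'chair', 'deep'] (min_width=16, slack=2)
Line 3: ['sleepy', 'you', 'kitchen'] (min_width=18, slack=0)
Line 4: ['capture', 'young'] (min_width=13, slack=5)
Line 5: ['night', 'adventures'] (min_width=16, slack=2)
Line 6: ['sound', 'silver', 'that'] (min_width=17, slack=1)

Answer: |that cold dinosaur|
|brick  chair  deep|
|sleepy you kitchen|
|capture      young|
|night   adventures|
|sound silver that |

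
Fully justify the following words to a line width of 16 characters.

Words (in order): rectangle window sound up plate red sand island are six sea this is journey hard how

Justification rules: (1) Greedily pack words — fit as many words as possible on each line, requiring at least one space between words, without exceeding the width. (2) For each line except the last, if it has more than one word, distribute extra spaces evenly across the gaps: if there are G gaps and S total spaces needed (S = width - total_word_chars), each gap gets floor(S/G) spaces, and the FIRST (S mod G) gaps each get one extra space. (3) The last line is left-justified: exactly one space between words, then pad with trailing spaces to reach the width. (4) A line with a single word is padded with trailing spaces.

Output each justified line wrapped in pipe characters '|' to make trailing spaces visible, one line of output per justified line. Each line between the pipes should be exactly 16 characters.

Line 1: ['rectangle', 'window'] (min_width=16, slack=0)
Line 2: ['sound', 'up', 'plate'] (min_width=14, slack=2)
Line 3: ['red', 'sand', 'island'] (min_width=15, slack=1)
Line 4: ['are', 'six', 'sea', 'this'] (min_width=16, slack=0)
Line 5: ['is', 'journey', 'hard'] (min_width=15, slack=1)
Line 6: ['how'] (min_width=3, slack=13)

Answer: |rectangle window|
|sound  up  plate|
|red  sand island|
|are six sea this|
|is  journey hard|
|how             |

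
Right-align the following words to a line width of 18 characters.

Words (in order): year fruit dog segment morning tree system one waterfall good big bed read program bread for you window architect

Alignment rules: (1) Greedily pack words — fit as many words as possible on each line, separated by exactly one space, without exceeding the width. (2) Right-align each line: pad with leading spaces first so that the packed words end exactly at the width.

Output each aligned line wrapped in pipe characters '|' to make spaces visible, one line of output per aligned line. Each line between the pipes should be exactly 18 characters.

Line 1: ['year', 'fruit', 'dog'] (min_width=14, slack=4)
Line 2: ['segment', 'morning'] (min_width=15, slack=3)
Line 3: ['tree', 'system', 'one'] (min_width=15, slack=3)
Line 4: ['waterfall', 'good', 'big'] (min_width=18, slack=0)
Line 5: ['bed', 'read', 'program'] (min_width=16, slack=2)
Line 6: ['bread', 'for', 'you'] (min_width=13, slack=5)
Line 7: ['window', 'architect'] (min_width=16, slack=2)

Answer: |    year fruit dog|
|   segment morning|
|   tree system one|
|waterfall good big|
|  bed read program|
|     bread for you|
|  window architect|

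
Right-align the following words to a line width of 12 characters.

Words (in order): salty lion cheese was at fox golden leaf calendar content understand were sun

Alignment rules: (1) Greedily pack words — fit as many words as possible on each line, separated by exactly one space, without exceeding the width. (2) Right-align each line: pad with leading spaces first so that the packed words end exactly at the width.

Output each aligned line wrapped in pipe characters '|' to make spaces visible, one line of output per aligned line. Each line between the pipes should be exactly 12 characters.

Line 1: ['salty', 'lion'] (min_width=10, slack=2)
Line 2: ['cheese', 'was'] (min_width=10, slack=2)
Line 3: ['at', 'fox'] (min_width=6, slack=6)
Line 4: ['golden', 'leaf'] (min_width=11, slack=1)
Line 5: ['calendar'] (min_width=8, slack=4)
Line 6: ['content'] (min_width=7, slack=5)
Line 7: ['understand'] (min_width=10, slack=2)
Line 8: ['were', 'sun'] (min_width=8, slack=4)

Answer: |  salty lion|
|  cheese was|
|      at fox|
| golden leaf|
|    calendar|
|     content|
|  understand|
|    were sun|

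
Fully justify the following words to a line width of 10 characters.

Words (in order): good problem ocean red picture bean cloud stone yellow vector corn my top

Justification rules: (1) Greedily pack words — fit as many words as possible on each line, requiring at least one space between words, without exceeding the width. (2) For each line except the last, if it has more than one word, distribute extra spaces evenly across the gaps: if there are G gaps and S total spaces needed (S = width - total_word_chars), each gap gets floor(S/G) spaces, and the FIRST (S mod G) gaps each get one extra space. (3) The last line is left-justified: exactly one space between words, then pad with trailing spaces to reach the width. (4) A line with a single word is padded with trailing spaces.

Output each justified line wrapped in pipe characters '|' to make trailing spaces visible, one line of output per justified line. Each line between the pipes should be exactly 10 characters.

Line 1: ['good'] (min_width=4, slack=6)
Line 2: ['problem'] (min_width=7, slack=3)
Line 3: ['ocean', 'red'] (min_width=9, slack=1)
Line 4: ['picture'] (min_width=7, slack=3)
Line 5: ['bean', 'cloud'] (min_width=10, slack=0)
Line 6: ['stone'] (min_width=5, slack=5)
Line 7: ['yellow'] (min_width=6, slack=4)
Line 8: ['vector'] (min_width=6, slack=4)
Line 9: ['corn', 'my'] (min_width=7, slack=3)
Line 10: ['top'] (min_width=3, slack=7)

Answer: |good      |
|problem   |
|ocean  red|
|picture   |
|bean cloud|
|stone     |
|yellow    |
|vector    |
|corn    my|
|top       |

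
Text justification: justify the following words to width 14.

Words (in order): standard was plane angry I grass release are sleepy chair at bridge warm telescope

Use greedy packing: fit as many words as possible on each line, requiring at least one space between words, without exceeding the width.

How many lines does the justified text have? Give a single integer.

Answer: 7

Derivation:
Line 1: ['standard', 'was'] (min_width=12, slack=2)
Line 2: ['plane', 'angry', 'I'] (min_width=13, slack=1)
Line 3: ['grass', 'release'] (min_width=13, slack=1)
Line 4: ['are', 'sleepy'] (min_width=10, slack=4)
Line 5: ['chair', 'at'] (min_width=8, slack=6)
Line 6: ['bridge', 'warm'] (min_width=11, slack=3)
Line 7: ['telescope'] (min_width=9, slack=5)
Total lines: 7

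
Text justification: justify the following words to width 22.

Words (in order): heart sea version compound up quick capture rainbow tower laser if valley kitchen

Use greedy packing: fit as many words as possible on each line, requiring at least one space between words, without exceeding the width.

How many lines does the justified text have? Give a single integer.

Answer: 5

Derivation:
Line 1: ['heart', 'sea', 'version'] (min_width=17, slack=5)
Line 2: ['compound', 'up', 'quick'] (min_width=17, slack=5)
Line 3: ['capture', 'rainbow', 'tower'] (min_width=21, slack=1)
Line 4: ['laser', 'if', 'valley'] (min_width=15, slack=7)
Line 5: ['kitchen'] (min_width=7, slack=15)
Total lines: 5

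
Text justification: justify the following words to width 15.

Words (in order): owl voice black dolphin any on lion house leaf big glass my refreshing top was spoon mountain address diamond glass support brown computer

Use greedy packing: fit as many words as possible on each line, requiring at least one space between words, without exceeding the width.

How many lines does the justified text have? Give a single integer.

Line 1: ['owl', 'voice', 'black'] (min_width=15, slack=0)
Line 2: ['dolphin', 'any', 'on'] (min_width=14, slack=1)
Line 3: ['lion', 'house', 'leaf'] (min_width=15, slack=0)
Line 4: ['big', 'glass', 'my'] (min_width=12, slack=3)
Line 5: ['refreshing', 'top'] (min_width=14, slack=1)
Line 6: ['was', 'spoon'] (min_width=9, slack=6)
Line 7: ['mountain'] (min_width=8, slack=7)
Line 8: ['address', 'diamond'] (min_width=15, slack=0)
Line 9: ['glass', 'support'] (min_width=13, slack=2)
Line 10: ['brown', 'computer'] (min_width=14, slack=1)
Total lines: 10

Answer: 10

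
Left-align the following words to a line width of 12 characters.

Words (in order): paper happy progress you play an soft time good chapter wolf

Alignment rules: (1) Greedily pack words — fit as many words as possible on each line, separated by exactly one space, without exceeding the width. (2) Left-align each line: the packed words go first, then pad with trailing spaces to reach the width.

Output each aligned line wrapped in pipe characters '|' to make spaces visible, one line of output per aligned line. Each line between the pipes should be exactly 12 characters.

Answer: |paper happy |
|progress you|
|play an soft|
|time good   |
|chapter wolf|

Derivation:
Line 1: ['paper', 'happy'] (min_width=11, slack=1)
Line 2: ['progress', 'you'] (min_width=12, slack=0)
Line 3: ['play', 'an', 'soft'] (min_width=12, slack=0)
Line 4: ['time', 'good'] (min_width=9, slack=3)
Line 5: ['chapter', 'wolf'] (min_width=12, slack=0)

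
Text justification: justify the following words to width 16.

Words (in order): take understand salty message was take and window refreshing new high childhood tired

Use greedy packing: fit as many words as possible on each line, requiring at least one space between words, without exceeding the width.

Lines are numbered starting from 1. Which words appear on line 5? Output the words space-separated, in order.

Line 1: ['take', 'understand'] (min_width=15, slack=1)
Line 2: ['salty', 'message'] (min_width=13, slack=3)
Line 3: ['was', 'take', 'and'] (min_width=12, slack=4)
Line 4: ['window'] (min_width=6, slack=10)
Line 5: ['refreshing', 'new'] (min_width=14, slack=2)
Line 6: ['high', 'childhood'] (min_width=14, slack=2)
Line 7: ['tired'] (min_width=5, slack=11)

Answer: refreshing new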